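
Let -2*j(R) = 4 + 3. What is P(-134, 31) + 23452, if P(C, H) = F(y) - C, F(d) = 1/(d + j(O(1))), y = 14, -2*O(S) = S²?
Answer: 495308/21 ≈ 23586.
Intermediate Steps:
O(S) = -S²/2
j(R) = -7/2 (j(R) = -(4 + 3)/2 = -½*7 = -7/2)
F(d) = 1/(-7/2 + d) (F(d) = 1/(d - 7/2) = 1/(-7/2 + d))
P(C, H) = 2/21 - C (P(C, H) = 2/(-7 + 2*14) - C = 2/(-7 + 28) - C = 2/21 - C)
P(-134, 31) + 23452 = (2/21 - 1*(-134)) + 23452 = (2/21 + 134) + 23452 = 2816/21 + 23452 = 495308/21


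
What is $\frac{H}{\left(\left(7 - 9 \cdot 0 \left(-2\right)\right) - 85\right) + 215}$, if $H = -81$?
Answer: $- \frac{81}{137} \approx -0.59124$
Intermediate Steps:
$\frac{H}{\left(\left(7 - 9 \cdot 0 \left(-2\right)\right) - 85\right) + 215} = - \frac{81}{\left(\left(7 - 9 \cdot 0 \left(-2\right)\right) - 85\right) + 215} = - \frac{81}{\left(\left(7 - 0\right) - 85\right) + 215} = - \frac{81}{\left(\left(7 + 0\right) - 85\right) + 215} = - \frac{81}{\left(7 - 85\right) + 215} = - \frac{81}{-78 + 215} = - \frac{81}{137}$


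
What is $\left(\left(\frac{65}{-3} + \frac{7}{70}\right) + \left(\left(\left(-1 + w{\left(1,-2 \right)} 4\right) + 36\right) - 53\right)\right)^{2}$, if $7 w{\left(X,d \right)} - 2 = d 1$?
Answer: $\frac{1408969}{900} \approx 1565.5$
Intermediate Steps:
$w{\left(X,d \right)} = \frac{2}{7} + \frac{d}{7}$ ($w{\left(X,d \right)} = \frac{2}{7} + \frac{d 1}{7} = \frac{2}{7} + \frac{d}{7}$)
$\left(\left(\frac{65}{-3} + \frac{7}{70}\right) + \left(\left(\left(-1 + w{\left(1,-2 \right)} 4\right) + 36\right) - 53\right)\right)^{2} = \left(\left(\frac{65}{-3} + \frac{7}{70}\right) - \left(18 - \left(\frac{2}{7} + \frac{1}{7} \left(-2\right)\right) 4\right)\right)^{2} = \left(\left(65 \left(- \frac{1}{3}\right) + 7 \cdot \frac{1}{70}\right) - \left(18 - \left(\frac{2}{7} - \frac{2}{7}\right) 4\right)\right)^{2} = \left(\left(- \frac{65}{3} + \frac{1}{10}\right) + \left(\left(\left(-1 + 0 \cdot 4\right) + 36\right) - 53\right)\right)^{2} = \left(- \frac{647}{30} + \left(\left(\left(-1 + 0\right) + 36\right) - 53\right)\right)^{2} = \left(- \frac{647}{30} + \left(\left(-1 + 36\right) - 53\right)\right)^{2} = \left(- \frac{647}{30} + \left(35 - 53\right)\right)^{2} = \left(- \frac{647}{30} - 18\right)^{2} = \left(- \frac{1187}{30}\right)^{2} = \frac{1408969}{900}$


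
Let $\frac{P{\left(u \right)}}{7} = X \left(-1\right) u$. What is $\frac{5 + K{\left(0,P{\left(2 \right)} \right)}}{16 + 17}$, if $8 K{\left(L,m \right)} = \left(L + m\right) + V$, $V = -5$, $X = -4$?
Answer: $\frac{91}{264} \approx 0.3447$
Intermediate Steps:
$P{\left(u \right)} = 28 u$ ($P{\left(u \right)} = 7 \left(-4\right) \left(-1\right) u = 7 \cdot 4 u = 28 u$)
$K{\left(L,m \right)} = - \frac{5}{8} + \frac{L}{8} + \frac{m}{8}$ ($K{\left(L,m \right)} = \frac{\left(L + m\right) - 5}{8} = \frac{-5 + L + m}{8} = - \frac{5}{8} + \frac{L}{8} + \frac{m}{8}$)
$\frac{5 + K{\left(0,P{\left(2 \right)} \right)}}{16 + 17} = \frac{5 + \left(- \frac{5}{8} + \frac{1}{8} \cdot 0 + \frac{28 \cdot 2}{8}\right)}{16 + 17} = \frac{5 + \left(- \frac{5}{8} + 0 + \frac{1}{8} \cdot 56\right)}{33} = \left(5 + \left(- \frac{5}{8} + 0 + 7\right)\right) \frac{1}{33} = \left(5 + \frac{51}{8}\right) \frac{1}{33} = \frac{91}{8} \cdot \frac{1}{33} = \frac{91}{264}$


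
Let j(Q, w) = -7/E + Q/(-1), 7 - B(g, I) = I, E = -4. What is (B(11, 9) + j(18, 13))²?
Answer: 5329/16 ≈ 333.06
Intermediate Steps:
B(g, I) = 7 - I
j(Q, w) = 7/4 - Q (j(Q, w) = -7/(-4) + Q/(-1) = -7*(-¼) + Q*(-1) = 7/4 - Q)
(B(11, 9) + j(18, 13))² = ((7 - 1*9) + (7/4 - 1*18))² = ((7 - 9) + (7/4 - 18))² = (-2 - 65/4)² = (-73/4)² = 5329/16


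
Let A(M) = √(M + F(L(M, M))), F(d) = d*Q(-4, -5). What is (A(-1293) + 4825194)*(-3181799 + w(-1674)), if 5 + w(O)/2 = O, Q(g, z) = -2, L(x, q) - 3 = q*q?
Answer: -15369000445458 - 3185157*I*√3344997 ≈ -1.5369e+13 - 5.8254e+9*I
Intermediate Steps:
L(x, q) = 3 + q² (L(x, q) = 3 + q*q = 3 + q²)
F(d) = -2*d (F(d) = d*(-2) = -2*d)
w(O) = -10 + 2*O
A(M) = √(-6 + M - 2*M²) (A(M) = √(M - 2*(3 + M²)) = √(M + (-6 - 2*M²)) = √(-6 + M - 2*M²))
(A(-1293) + 4825194)*(-3181799 + w(-1674)) = (√(-6 - 1293 - 2*(-1293)²) + 4825194)*(-3181799 + (-10 + 2*(-1674))) = (√(-6 - 1293 - 2*1671849) + 4825194)*(-3181799 + (-10 - 3348)) = (√(-6 - 1293 - 3343698) + 4825194)*(-3181799 - 3358) = (√(-3344997) + 4825194)*(-3185157) = (I*√3344997 + 4825194)*(-3185157) = (4825194 + I*√3344997)*(-3185157) = -15369000445458 - 3185157*I*√3344997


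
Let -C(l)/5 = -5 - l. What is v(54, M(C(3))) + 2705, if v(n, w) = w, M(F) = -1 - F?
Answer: 2664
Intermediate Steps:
C(l) = 25 + 5*l (C(l) = -5*(-5 - l) = 25 + 5*l)
v(54, M(C(3))) + 2705 = (-1 - (25 + 5*3)) + 2705 = (-1 - (25 + 15)) + 2705 = (-1 - 1*40) + 2705 = (-1 - 40) + 2705 = -41 + 2705 = 2664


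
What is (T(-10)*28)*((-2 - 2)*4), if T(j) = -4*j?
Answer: -17920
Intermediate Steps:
(T(-10)*28)*((-2 - 2)*4) = (-4*(-10)*28)*((-2 - 2)*4) = (40*28)*(-4*4) = 1120*(-16) = -17920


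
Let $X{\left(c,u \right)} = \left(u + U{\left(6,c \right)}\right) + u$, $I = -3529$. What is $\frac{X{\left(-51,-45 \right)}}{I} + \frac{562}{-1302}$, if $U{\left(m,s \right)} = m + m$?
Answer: $- \frac{940871}{2297379} \approx -0.40954$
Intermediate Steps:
$U{\left(m,s \right)} = 2 m$
$X{\left(c,u \right)} = 12 + 2 u$ ($X{\left(c,u \right)} = \left(u + 2 \cdot 6\right) + u = \left(u + 12\right) + u = \left(12 + u\right) + u = 12 + 2 u$)
$\frac{X{\left(-51,-45 \right)}}{I} + \frac{562}{-1302} = \frac{12 + 2 \left(-45\right)}{-3529} + \frac{562}{-1302} = \left(12 - 90\right) \left(- \frac{1}{3529}\right) + 562 \left(- \frac{1}{1302}\right) = \left(-78\right) \left(- \frac{1}{3529}\right) - \frac{281}{651} = \frac{78}{3529} - \frac{281}{651} = - \frac{940871}{2297379}$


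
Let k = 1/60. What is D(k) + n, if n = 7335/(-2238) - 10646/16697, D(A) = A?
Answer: -1456754449/373678860 ≈ -3.8984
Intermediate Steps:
k = 1/60 ≈ 0.016667
n = -48766081/12455962 (n = 7335*(-1/2238) - 10646*1/16697 = -2445/746 - 10646/16697 = -48766081/12455962 ≈ -3.9151)
D(k) + n = 1/60 - 48766081/12455962 = -1456754449/373678860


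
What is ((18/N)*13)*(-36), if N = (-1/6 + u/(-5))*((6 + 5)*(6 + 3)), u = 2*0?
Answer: 5616/11 ≈ 510.55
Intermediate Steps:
u = 0
N = -33/2 (N = (-1/6 + 0/(-5))*((6 + 5)*(6 + 3)) = (-1*⅙ + 0*(-⅕))*(11*9) = (-⅙ + 0)*99 = -⅙*99 = -33/2 ≈ -16.500)
((18/N)*13)*(-36) = ((18/(-33/2))*13)*(-36) = ((18*(-2/33))*13)*(-36) = -12/11*13*(-36) = -156/11*(-36) = 5616/11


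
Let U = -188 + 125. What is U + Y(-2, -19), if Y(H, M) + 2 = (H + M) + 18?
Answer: -68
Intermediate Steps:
Y(H, M) = 16 + H + M (Y(H, M) = -2 + ((H + M) + 18) = -2 + (18 + H + M) = 16 + H + M)
U = -63
U + Y(-2, -19) = -63 + (16 - 2 - 19) = -63 - 5 = -68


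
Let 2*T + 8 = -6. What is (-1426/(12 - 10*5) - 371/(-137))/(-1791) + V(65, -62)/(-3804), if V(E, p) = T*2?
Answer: -6168987/328410098 ≈ -0.018784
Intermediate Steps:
T = -7 (T = -4 + (1/2)*(-6) = -4 - 3 = -7)
V(E, p) = -14 (V(E, p) = -7*2 = -14)
(-1426/(12 - 10*5) - 371/(-137))/(-1791) + V(65, -62)/(-3804) = (-1426/(12 - 10*5) - 371/(-137))/(-1791) - 14/(-3804) = (-1426/(12 - 50) - 371*(-1/137))*(-1/1791) - 14*(-1/3804) = (-1426/(-38) + 371/137)*(-1/1791) + 7/1902 = (-1426*(-1/38) + 371/137)*(-1/1791) + 7/1902 = (713/19 + 371/137)*(-1/1791) + 7/1902 = (104730/2603)*(-1/1791) + 7/1902 = -34910/1553991 + 7/1902 = -6168987/328410098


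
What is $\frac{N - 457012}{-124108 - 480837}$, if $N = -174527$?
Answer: $\frac{631539}{604945} \approx 1.044$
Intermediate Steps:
$\frac{N - 457012}{-124108 - 480837} = \frac{-174527 - 457012}{-124108 - 480837} = - \frac{631539}{-604945} = \left(-631539\right) \left(- \frac{1}{604945}\right) = \frac{631539}{604945}$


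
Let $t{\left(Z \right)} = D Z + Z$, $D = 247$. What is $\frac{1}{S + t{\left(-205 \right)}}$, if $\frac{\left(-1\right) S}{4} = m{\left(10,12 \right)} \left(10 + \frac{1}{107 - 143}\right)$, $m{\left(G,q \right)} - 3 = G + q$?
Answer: $- \frac{9}{466535} \approx -1.9291 \cdot 10^{-5}$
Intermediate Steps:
$m{\left(G,q \right)} = 3 + G + q$ ($m{\left(G,q \right)} = 3 + \left(G + q\right) = 3 + G + q$)
$t{\left(Z \right)} = 248 Z$ ($t{\left(Z \right)} = 247 Z + Z = 248 Z$)
$S = - \frac{8975}{9}$ ($S = - 4 \left(3 + 10 + 12\right) \left(10 + \frac{1}{107 - 143}\right) = - 4 \cdot 25 \left(10 + \frac{1}{-36}\right) = - 4 \cdot 25 \left(10 - \frac{1}{36}\right) = - 4 \cdot 25 \cdot \frac{359}{36} = \left(-4\right) \frac{8975}{36} = - \frac{8975}{9} \approx -997.22$)
$\frac{1}{S + t{\left(-205 \right)}} = \frac{1}{- \frac{8975}{9} + 248 \left(-205\right)} = \frac{1}{- \frac{8975}{9} - 50840} = \frac{1}{- \frac{466535}{9}} = - \frac{9}{466535}$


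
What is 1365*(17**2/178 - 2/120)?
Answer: 780871/356 ≈ 2193.5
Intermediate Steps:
1365*(17**2/178 - 2/120) = 1365*(289*(1/178) - 2*1/120) = 1365*(289/178 - 1/60) = 1365*(8581/5340) = 780871/356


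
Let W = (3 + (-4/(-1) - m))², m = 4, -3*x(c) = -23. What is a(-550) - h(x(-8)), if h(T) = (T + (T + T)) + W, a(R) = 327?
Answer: 295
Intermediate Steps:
x(c) = 23/3 (x(c) = -⅓*(-23) = 23/3)
W = 9 (W = (3 + (-4/(-1) - 1*4))² = (3 + (-4*(-1) - 4))² = (3 + (4 - 4))² = (3 + 0)² = 3² = 9)
h(T) = 9 + 3*T (h(T) = (T + (T + T)) + 9 = (T + 2*T) + 9 = 3*T + 9 = 9 + 3*T)
a(-550) - h(x(-8)) = 327 - (9 + 3*(23/3)) = 327 - (9 + 23) = 327 - 1*32 = 327 - 32 = 295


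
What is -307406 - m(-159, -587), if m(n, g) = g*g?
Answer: -651975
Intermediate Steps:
m(n, g) = g²
-307406 - m(-159, -587) = -307406 - 1*(-587)² = -307406 - 1*344569 = -307406 - 344569 = -651975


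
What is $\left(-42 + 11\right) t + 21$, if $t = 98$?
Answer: $-3017$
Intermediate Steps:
$\left(-42 + 11\right) t + 21 = \left(-42 + 11\right) 98 + 21 = \left(-31\right) 98 + 21 = -3038 + 21 = -3017$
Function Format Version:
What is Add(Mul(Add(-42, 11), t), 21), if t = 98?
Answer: -3017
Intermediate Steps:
Add(Mul(Add(-42, 11), t), 21) = Add(Mul(Add(-42, 11), 98), 21) = Add(Mul(-31, 98), 21) = Add(-3038, 21) = -3017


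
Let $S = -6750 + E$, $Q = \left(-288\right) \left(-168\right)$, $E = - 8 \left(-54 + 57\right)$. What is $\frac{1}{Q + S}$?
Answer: $\frac{1}{41610} \approx 2.4033 \cdot 10^{-5}$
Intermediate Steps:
$E = -24$ ($E = \left(-8\right) 3 = -24$)
$Q = 48384$
$S = -6774$ ($S = -6750 - 24 = -6774$)
$\frac{1}{Q + S} = \frac{1}{48384 - 6774} = \frac{1}{41610}$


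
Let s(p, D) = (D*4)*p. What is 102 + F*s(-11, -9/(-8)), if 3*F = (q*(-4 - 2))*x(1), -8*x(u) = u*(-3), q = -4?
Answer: -93/2 ≈ -46.500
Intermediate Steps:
x(u) = 3*u/8 (x(u) = -u*(-3)/8 = -(-3)*u/8 = 3*u/8)
s(p, D) = 4*D*p (s(p, D) = (4*D)*p = 4*D*p)
F = 3 (F = ((-4*(-4 - 2))*((3/8)*1))/3 = (-4*(-6)*(3/8))/3 = (24*(3/8))/3 = (1/3)*9 = 3)
102 + F*s(-11, -9/(-8)) = 102 + 3*(4*(-9/(-8))*(-11)) = 102 + 3*(4*(-9*(-1/8))*(-11)) = 102 + 3*(4*(9/8)*(-11)) = 102 + 3*(-99/2) = 102 - 297/2 = -93/2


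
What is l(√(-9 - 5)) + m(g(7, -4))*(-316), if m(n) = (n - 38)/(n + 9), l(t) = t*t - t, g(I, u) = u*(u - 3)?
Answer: 2642/37 - I*√14 ≈ 71.405 - 3.7417*I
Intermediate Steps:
g(I, u) = u*(-3 + u)
l(t) = t² - t
m(n) = (-38 + n)/(9 + n)
l(√(-9 - 5)) + m(g(7, -4))*(-316) = √(-9 - 5)*(-1 + √(-9 - 5)) + ((-38 - 4*(-3 - 4))/(9 - 4*(-3 - 4)))*(-316) = √(-14)*(-1 + √(-14)) + ((-38 - 4*(-7))/(9 - 4*(-7)))*(-316) = (I*√14)*(-1 + I*√14) + ((-38 + 28)/(9 + 28))*(-316) = I*√14*(-1 + I*√14) + (-10/37)*(-316) = I*√14*(-1 + I*√14) + ((1/37)*(-10))*(-316) = I*√14*(-1 + I*√14) - 10/37*(-316) = I*√14*(-1 + I*√14) + 3160/37 = 3160/37 + I*√14*(-1 + I*√14)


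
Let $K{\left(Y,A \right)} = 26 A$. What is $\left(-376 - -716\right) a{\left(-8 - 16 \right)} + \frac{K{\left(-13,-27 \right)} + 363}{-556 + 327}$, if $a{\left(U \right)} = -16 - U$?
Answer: $\frac{623219}{229} \approx 2721.5$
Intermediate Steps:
$\left(-376 - -716\right) a{\left(-8 - 16 \right)} + \frac{K{\left(-13,-27 \right)} + 363}{-556 + 327} = \left(-376 - -716\right) \left(-16 - \left(-8 - 16\right)\right) + \frac{26 \left(-27\right) + 363}{-556 + 327} = \left(-376 + 716\right) \left(-16 - -24\right) + \frac{-702 + 363}{-229} = 340 \left(-16 + 24\right) - - \frac{339}{229} = 340 \cdot 8 + \frac{339}{229} = 2720 + \frac{339}{229} = \frac{623219}{229}$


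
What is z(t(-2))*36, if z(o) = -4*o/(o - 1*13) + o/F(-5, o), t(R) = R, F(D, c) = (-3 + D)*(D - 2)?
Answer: -717/35 ≈ -20.486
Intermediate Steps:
F(D, c) = (-3 + D)*(-2 + D)
z(o) = o/56 - 4*o/(-13 + o) (z(o) = -4*o/(o - 1*13) + o/(6 + (-5)² - 5*(-5)) = -4*o/(o - 13) + o/(6 + 25 + 25) = -4*o/(-13 + o) + o/56 = o/56 - 4*o/(-13 + o))
z(t(-2))*36 = ((1/56)*(-2)*(-237 - 2)/(-13 - 2))*36 = ((1/56)*(-2)*(-239)/(-15))*36 = ((1/56)*(-2)*(-1/15)*(-239))*36 = -239/420*36 = -717/35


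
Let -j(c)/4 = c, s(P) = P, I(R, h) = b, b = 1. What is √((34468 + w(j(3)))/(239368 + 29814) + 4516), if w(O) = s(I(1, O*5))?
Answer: √327233892678342/269182 ≈ 67.202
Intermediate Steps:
I(R, h) = 1
j(c) = -4*c
w(O) = 1
√((34468 + w(j(3)))/(239368 + 29814) + 4516) = √((34468 + 1)/(239368 + 29814) + 4516) = √(34469/269182 + 4516) = √(1215660381/269182) = √327233892678342/269182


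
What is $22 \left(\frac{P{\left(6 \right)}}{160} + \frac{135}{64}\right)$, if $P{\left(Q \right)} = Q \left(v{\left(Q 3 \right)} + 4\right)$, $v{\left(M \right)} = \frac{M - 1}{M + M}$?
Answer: $\frac{12023}{240} \approx 50.096$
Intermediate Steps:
$v{\left(M \right)} = \frac{-1 + M}{2 M}$
$P{\left(Q \right)} = Q \left(4 + \frac{-1 + 3 Q}{6 Q}\right)$ ($P{\left(Q \right)} = Q \left(\frac{-1 + Q 3}{2 Q 3} + 4\right) = Q \left(\frac{-1 + 3 Q}{2 \cdot 3 Q} + 4\right) = Q \left(\frac{\frac{1}{3 Q} \left(-1 + 3 Q\right)}{2} + 4\right) = Q \left(\frac{-1 + 3 Q}{6 Q} + 4\right) = Q \left(4 + \frac{-1 + 3 Q}{6 Q}\right)$)
$22 \left(\frac{P{\left(6 \right)}}{160} + \frac{135}{64}\right) = 22 \left(\frac{- \frac{1}{6} + \frac{9}{2} \cdot 6}{160} + \frac{135}{64}\right) = 22 \left(\left(- \frac{1}{6} + 27\right) \frac{1}{160} + 135 \cdot \frac{1}{64}\right) = 22 \left(\frac{161}{6} \cdot \frac{1}{160} + \frac{135}{64}\right) = 22 \left(\frac{161}{960} + \frac{135}{64}\right) = 22 \cdot \frac{1093}{480} = \frac{12023}{240}$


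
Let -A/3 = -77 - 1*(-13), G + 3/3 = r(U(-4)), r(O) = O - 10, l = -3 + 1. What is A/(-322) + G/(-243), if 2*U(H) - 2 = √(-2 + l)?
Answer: -21718/39123 - I/243 ≈ -0.55512 - 0.0041152*I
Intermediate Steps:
l = -2
U(H) = 1 + I (U(H) = 1 + √(-2 - 2)/2 = 1 + √(-4)/2 = 1 + (2*I)/2 = 1 + I)
r(O) = -10 + O
G = -10 + I (G = -1 + (-10 + (1 + I)) = -1 + (-9 + I) = -10 + I ≈ -10.0 + 1.0*I)
A = 192 (A = -3*(-77 - 1*(-13)) = -3*(-77 + 13) = -3*(-64) = 192)
A/(-322) + G/(-243) = 192/(-322) + (-10 + I)/(-243) = 192*(-1/322) + (-10 + I)*(-1/243) = -96/161 + (10/243 - I/243) = -21718/39123 - I/243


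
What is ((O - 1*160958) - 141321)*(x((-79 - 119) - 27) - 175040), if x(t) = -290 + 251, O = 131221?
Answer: 29948663582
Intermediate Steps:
x(t) = -39
((O - 1*160958) - 141321)*(x((-79 - 119) - 27) - 175040) = ((131221 - 1*160958) - 141321)*(-39 - 175040) = ((131221 - 160958) - 141321)*(-175079) = (-29737 - 141321)*(-175079) = -171058*(-175079) = 29948663582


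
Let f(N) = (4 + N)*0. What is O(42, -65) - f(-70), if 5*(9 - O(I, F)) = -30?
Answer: 15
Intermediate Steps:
O(I, F) = 15 (O(I, F) = 9 - ⅕*(-30) = 9 + 6 = 15)
f(N) = 0
O(42, -65) - f(-70) = 15 - 1*0 = 15 + 0 = 15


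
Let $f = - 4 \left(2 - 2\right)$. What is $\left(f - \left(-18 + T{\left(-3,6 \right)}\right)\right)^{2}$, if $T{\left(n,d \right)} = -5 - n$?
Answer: $400$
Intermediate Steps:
$f = 0$ ($f = \left(-4\right) 0 = 0$)
$\left(f - \left(-18 + T{\left(-3,6 \right)}\right)\right)^{2} = \left(0 + \left(18 - \left(-5 - -3\right)\right)\right)^{2} = \left(0 + \left(18 - \left(-5 + 3\right)\right)\right)^{2} = \left(0 + \left(18 - -2\right)\right)^{2} = \left(0 + \left(18 + 2\right)\right)^{2} = \left(0 + 20\right)^{2} = 20^{2} = 400$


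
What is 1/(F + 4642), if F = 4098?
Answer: 1/8740 ≈ 0.00011442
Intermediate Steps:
1/(F + 4642) = 1/(4098 + 4642) = 1/8740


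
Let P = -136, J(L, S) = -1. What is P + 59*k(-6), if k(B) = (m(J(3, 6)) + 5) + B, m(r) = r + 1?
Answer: -195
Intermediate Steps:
m(r) = 1 + r
k(B) = 5 + B (k(B) = ((1 - 1) + 5) + B = (0 + 5) + B = 5 + B)
P + 59*k(-6) = -136 + 59*(5 - 6) = -136 + 59*(-1) = -136 - 59 = -195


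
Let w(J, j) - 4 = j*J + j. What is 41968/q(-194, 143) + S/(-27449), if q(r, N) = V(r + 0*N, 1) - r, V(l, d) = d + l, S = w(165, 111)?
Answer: 1151961202/27449 ≈ 41967.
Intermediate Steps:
w(J, j) = 4 + j + J*j (w(J, j) = 4 + (j*J + j) = 4 + (J*j + j) = 4 + (j + J*j) = 4 + j + J*j)
S = 18430 (S = 4 + 111 + 165*111 = 4 + 111 + 18315 = 18430)
q(r, N) = 1 (q(r, N) = (1 + (r + 0*N)) - r = (1 + (r + 0)) - r = (1 + r) - r = 1)
41968/q(-194, 143) + S/(-27449) = 41968/1 + 18430/(-27449) = 41968*1 + 18430*(-1/27449) = 41968 - 18430/27449 = 1151961202/27449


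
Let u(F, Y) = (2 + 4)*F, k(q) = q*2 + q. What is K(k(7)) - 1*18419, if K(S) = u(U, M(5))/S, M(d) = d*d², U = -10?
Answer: -128953/7 ≈ -18422.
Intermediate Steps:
M(d) = d³
k(q) = 3*q (k(q) = 2*q + q = 3*q)
u(F, Y) = 6*F
K(S) = -60/S (K(S) = (6*(-10))/S = -60/S)
K(k(7)) - 1*18419 = -60/(3*7) - 1*18419 = -60/21 - 18419 = -60*1/21 - 18419 = -20/7 - 18419 = -128953/7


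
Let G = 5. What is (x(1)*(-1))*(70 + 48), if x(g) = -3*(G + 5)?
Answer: 3540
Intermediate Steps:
x(g) = -30 (x(g) = -3*(5 + 5) = -3*10 = -30)
(x(1)*(-1))*(70 + 48) = (-30*(-1))*(70 + 48) = 30*118 = 3540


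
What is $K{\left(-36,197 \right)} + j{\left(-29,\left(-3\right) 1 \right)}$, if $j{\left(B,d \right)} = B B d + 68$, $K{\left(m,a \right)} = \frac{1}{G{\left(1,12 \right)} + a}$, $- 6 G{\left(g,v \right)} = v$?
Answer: $- \frac{478724}{195} \approx -2455.0$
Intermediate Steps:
$G{\left(g,v \right)} = - \frac{v}{6}$
$K{\left(m,a \right)} = \frac{1}{-2 + a}$ ($K{\left(m,a \right)} = \frac{1}{\left(- \frac{1}{6}\right) 12 + a} = \frac{1}{-2 + a}$)
$j{\left(B,d \right)} = 68 + d B^{2}$ ($j{\left(B,d \right)} = B^{2} d + 68 = d B^{2} + 68 = 68 + d B^{2}$)
$K{\left(-36,197 \right)} + j{\left(-29,\left(-3\right) 1 \right)} = \frac{1}{-2 + 197} + \left(68 + \left(-3\right) 1 \left(-29\right)^{2}\right) = \frac{1}{195} + \left(68 - 2523\right) = \frac{1}{195} - 2455 = - \frac{478724}{195}$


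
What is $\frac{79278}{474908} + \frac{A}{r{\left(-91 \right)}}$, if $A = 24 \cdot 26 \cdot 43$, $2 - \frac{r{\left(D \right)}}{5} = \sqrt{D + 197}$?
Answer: $- \frac{2120419261}{20183590} - \frac{4472 \sqrt{106}}{85} \approx -646.73$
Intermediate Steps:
$r{\left(D \right)} = 10 - 5 \sqrt{197 + D}$ ($r{\left(D \right)} = 10 - 5 \sqrt{D + 197} = 10 - 5 \sqrt{197 + D}$)
$A = 26832$ ($A = 624 \cdot 43 = 26832$)
$\frac{79278}{474908} + \frac{A}{r{\left(-91 \right)}} = \frac{79278}{474908} + \frac{26832}{10 - 5 \sqrt{197 - 91}} = 79278 \cdot \frac{1}{474908} + \frac{26832}{10 - 5 \sqrt{106}} = \frac{39639}{237454} + \frac{26832}{10 - 5 \sqrt{106}}$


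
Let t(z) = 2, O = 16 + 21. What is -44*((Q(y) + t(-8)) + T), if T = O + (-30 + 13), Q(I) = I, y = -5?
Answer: -748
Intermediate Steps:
O = 37
T = 20 (T = 37 + (-30 + 13) = 37 - 17 = 20)
-44*((Q(y) + t(-8)) + T) = -44*((-5 + 2) + 20) = -44*(-3 + 20) = -44*17 = -748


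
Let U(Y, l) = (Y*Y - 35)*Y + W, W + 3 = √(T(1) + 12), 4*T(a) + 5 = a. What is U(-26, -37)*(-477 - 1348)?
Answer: 30420925 - 1825*√11 ≈ 3.0415e+7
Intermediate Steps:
T(a) = -5/4 + a/4
W = -3 + √11 (W = -3 + √((-5/4 + (¼)*1) + 12) = -3 + √((-5/4 + ¼) + 12) = -3 + √(-1 + 12) = -3 + √11 ≈ 0.31662)
U(Y, l) = -3 + √11 + Y*(-35 + Y²) (U(Y, l) = (Y*Y - 35)*Y + (-3 + √11) = (Y² - 35)*Y + (-3 + √11) = (-35 + Y²)*Y + (-3 + √11) = Y*(-35 + Y²) + (-3 + √11) = -3 + √11 + Y*(-35 + Y²))
U(-26, -37)*(-477 - 1348) = (-3 + √11 + (-26)³ - 35*(-26))*(-477 - 1348) = (-3 + √11 - 17576 + 910)*(-1825) = (-16669 + √11)*(-1825) = 30420925 - 1825*√11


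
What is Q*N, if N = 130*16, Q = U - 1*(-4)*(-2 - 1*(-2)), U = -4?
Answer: -8320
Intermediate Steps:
Q = -4 (Q = -4 - 1*(-4)*(-2 - 1*(-2)) = -4 - (-4)*(-2 + 2) = -4 - (-4)*0 = -4 - 1*0 = -4 + 0 = -4)
N = 2080
Q*N = -4*2080 = -8320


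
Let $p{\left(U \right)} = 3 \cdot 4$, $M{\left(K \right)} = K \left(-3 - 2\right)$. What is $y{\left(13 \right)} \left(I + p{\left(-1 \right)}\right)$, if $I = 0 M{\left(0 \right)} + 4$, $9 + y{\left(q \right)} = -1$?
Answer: $-160$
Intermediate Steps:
$M{\left(K \right)} = - 5 K$ ($M{\left(K \right)} = K \left(-5\right) = - 5 K$)
$y{\left(q \right)} = -10$ ($y{\left(q \right)} = -9 - 1 = -10$)
$p{\left(U \right)} = 12$
$I = 4$ ($I = 0 \left(\left(-5\right) 0\right) + 4 = 0 \cdot 0 + 4 = 0 + 4 = 4$)
$y{\left(13 \right)} \left(I + p{\left(-1 \right)}\right) = - 10 \left(4 + 12\right) = \left(-10\right) 16 = -160$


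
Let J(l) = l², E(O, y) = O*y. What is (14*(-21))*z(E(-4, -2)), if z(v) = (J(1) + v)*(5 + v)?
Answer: -34398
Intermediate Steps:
z(v) = (1 + v)*(5 + v) (z(v) = (1² + v)*(5 + v) = (1 + v)*(5 + v))
(14*(-21))*z(E(-4, -2)) = (14*(-21))*(5 + (-4*(-2))² + 6*(-4*(-2))) = -294*(5 + 8² + 6*8) = -294*(5 + 64 + 48) = -294*117 = -34398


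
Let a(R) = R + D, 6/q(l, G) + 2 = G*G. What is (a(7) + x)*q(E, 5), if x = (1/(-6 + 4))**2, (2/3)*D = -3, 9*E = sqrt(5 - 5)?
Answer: 33/46 ≈ 0.71739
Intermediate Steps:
E = 0 (E = sqrt(5 - 5)/9 = sqrt(0)/9 = (1/9)*0 = 0)
q(l, G) = 6/(-2 + G**2) (q(l, G) = 6/(-2 + G*G) = 6/(-2 + G**2))
D = -9/2 (D = (3/2)*(-3) = -9/2 ≈ -4.5000)
x = 1/4 (x = (1/(-2))**2 = (-1/2)**2 = 1/4 ≈ 0.25000)
a(R) = -9/2 + R (a(R) = R - 9/2 = -9/2 + R)
(a(7) + x)*q(E, 5) = ((-9/2 + 7) + 1/4)*(6/(-2 + 5**2)) = (5/2 + 1/4)*(6/(-2 + 25)) = 11*(6/23)/4 = 11*(6*(1/23))/4 = (11/4)*(6/23) = 33/46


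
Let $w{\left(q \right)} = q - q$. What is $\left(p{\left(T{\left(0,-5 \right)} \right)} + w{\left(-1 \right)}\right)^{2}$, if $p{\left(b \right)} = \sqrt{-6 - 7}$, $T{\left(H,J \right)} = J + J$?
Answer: $-13$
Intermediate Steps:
$T{\left(H,J \right)} = 2 J$
$w{\left(q \right)} = 0$
$p{\left(b \right)} = i \sqrt{13}$ ($p{\left(b \right)} = \sqrt{-13} = i \sqrt{13}$)
$\left(p{\left(T{\left(0,-5 \right)} \right)} + w{\left(-1 \right)}\right)^{2} = \left(i \sqrt{13} + 0\right)^{2} = \left(i \sqrt{13}\right)^{2} = -13$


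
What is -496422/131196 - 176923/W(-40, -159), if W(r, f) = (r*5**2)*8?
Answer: 55287971/3016000 ≈ 18.332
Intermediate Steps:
W(r, f) = 200*r (W(r, f) = (r*25)*8 = (25*r)*8 = 200*r)
-496422/131196 - 176923/W(-40, -159) = -496422/131196 - 176923/(200*(-40)) = -496422*1/131196 - 176923/(-8000) = -2853/754 - 176923*(-1/8000) = -2853/754 + 176923/8000 = 55287971/3016000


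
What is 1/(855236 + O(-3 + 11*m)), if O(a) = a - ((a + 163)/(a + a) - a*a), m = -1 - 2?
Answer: 72/61667839 ≈ 1.1675e-6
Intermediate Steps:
m = -3
O(a) = a + a**2 - (163 + a)/(2*a) (O(a) = a - ((163 + a)/((2*a)) - a**2) = a - ((163 + a)*(1/(2*a)) - a**2) = a - ((163 + a)/(2*a) - a**2) = a - (-a**2 + (163 + a)/(2*a)) = a + (a**2 - (163 + a)/(2*a)) = a + a**2 - (163 + a)/(2*a))
1/(855236 + O(-3 + 11*m)) = 1/(855236 + (-1/2 + (-3 + 11*(-3)) + (-3 + 11*(-3))**2 - 163/(2*(-3 + 11*(-3))))) = 1/(855236 + (-1/2 + (-3 - 33) + (-3 - 33)**2 - 163/(2*(-3 - 33)))) = 1/(855236 + (-1/2 - 36 + (-36)**2 - 163/2/(-36))) = 1/(855236 + (-1/2 - 36 + 1296 - 163/2*(-1/36))) = 1/(855236 + (-1/2 - 36 + 1296 + 163/72)) = 1/(855236 + 90847/72) = 1/(61667839/72) = 72/61667839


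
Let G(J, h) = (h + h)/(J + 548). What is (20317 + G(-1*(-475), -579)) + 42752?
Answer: 21506143/341 ≈ 63068.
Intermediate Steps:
G(J, h) = 2*h/(548 + J) (G(J, h) = (2*h)/(548 + J) = 2*h/(548 + J))
(20317 + G(-1*(-475), -579)) + 42752 = (20317 + 2*(-579)/(548 - 1*(-475))) + 42752 = (20317 + 2*(-579)/(548 + 475)) + 42752 = (20317 + 2*(-579)/1023) + 42752 = (20317 + 2*(-579)*(1/1023)) + 42752 = (20317 - 386/341) + 42752 = 6927711/341 + 42752 = 21506143/341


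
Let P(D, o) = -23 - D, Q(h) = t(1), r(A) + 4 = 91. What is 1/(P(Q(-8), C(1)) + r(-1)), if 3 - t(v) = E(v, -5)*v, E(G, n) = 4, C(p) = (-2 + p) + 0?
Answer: 1/65 ≈ 0.015385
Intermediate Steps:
r(A) = 87 (r(A) = -4 + 91 = 87)
C(p) = -2 + p
t(v) = 3 - 4*v
Q(h) = -1 (Q(h) = 3 - 4*1 = 3 - 4 = -1)
1/(P(Q(-8), C(1)) + r(-1)) = 1/((-23 - 1*(-1)) + 87) = 1/((-23 + 1) + 87) = 1/(-22 + 87) = 1/65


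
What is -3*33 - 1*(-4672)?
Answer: 4573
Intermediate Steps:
-3*33 - 1*(-4672) = -99 + 4672 = 4573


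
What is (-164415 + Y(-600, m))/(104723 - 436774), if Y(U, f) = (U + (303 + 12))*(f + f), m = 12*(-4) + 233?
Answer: 269865/332051 ≈ 0.81272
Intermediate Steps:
m = 185 (m = -48 + 233 = 185)
Y(U, f) = 2*f*(315 + U) (Y(U, f) = (U + 315)*(2*f) = (315 + U)*(2*f) = 2*f*(315 + U))
(-164415 + Y(-600, m))/(104723 - 436774) = (-164415 + 2*185*(315 - 600))/(104723 - 436774) = (-164415 + 2*185*(-285))/(-332051) = (-164415 - 105450)*(-1/332051) = -269865*(-1/332051) = 269865/332051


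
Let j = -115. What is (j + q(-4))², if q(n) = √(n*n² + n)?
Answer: 13157 - 460*I*√17 ≈ 13157.0 - 1896.6*I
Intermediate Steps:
q(n) = √(n + n³) (q(n) = √(n³ + n) = √(n + n³))
(j + q(-4))² = (-115 + √(-4 + (-4)³))² = (-115 + √(-4 - 64))² = (-115 + √(-68))² = (-115 + 2*I*√17)²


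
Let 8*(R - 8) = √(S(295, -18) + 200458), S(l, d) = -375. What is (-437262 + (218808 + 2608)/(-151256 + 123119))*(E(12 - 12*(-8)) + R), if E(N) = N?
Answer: -1427201627960/28137 - 6151731155*√200083/112548 ≈ -7.5172e+7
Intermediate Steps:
R = 8 + √200083/8 (R = 8 + √(-375 + 200458)/8 = 8 + √200083/8 ≈ 63.913)
(-437262 + (218808 + 2608)/(-151256 + 123119))*(E(12 - 12*(-8)) + R) = (-437262 + (218808 + 2608)/(-151256 + 123119))*((12 - 12*(-8)) + (8 + √200083/8)) = (-437262 + 221416/(-28137))*((12 + 96) + (8 + √200083/8)) = (-437262 + 221416*(-1/28137))*(108 + (8 + √200083/8)) = (-437262 - 221416/28137)*(116 + √200083/8) = -12303462310*(116 + √200083/8)/28137 = -1427201627960/28137 - 6151731155*√200083/112548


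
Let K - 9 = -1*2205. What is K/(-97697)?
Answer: 2196/97697 ≈ 0.022478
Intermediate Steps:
K = -2196 (K = 9 - 1*2205 = 9 - 2205 = -2196)
K/(-97697) = -2196/(-97697) = -2196*(-1/97697) = 2196/97697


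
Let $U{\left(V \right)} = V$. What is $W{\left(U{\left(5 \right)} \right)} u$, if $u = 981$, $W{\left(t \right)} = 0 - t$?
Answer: $-4905$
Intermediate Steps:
$W{\left(t \right)} = - t$
$W{\left(U{\left(5 \right)} \right)} u = \left(-1\right) 5 \cdot 981 = \left(-5\right) 981 = -4905$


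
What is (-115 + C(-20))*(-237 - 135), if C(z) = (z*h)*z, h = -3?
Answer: 489180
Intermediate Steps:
C(z) = -3*z**2 (C(z) = (z*(-3))*z = (-3*z)*z = -3*z**2)
(-115 + C(-20))*(-237 - 135) = (-115 - 3*(-20)**2)*(-237 - 135) = (-115 - 3*400)*(-372) = (-115 - 1200)*(-372) = -1315*(-372) = 489180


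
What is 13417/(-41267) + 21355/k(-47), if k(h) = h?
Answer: -881887384/1939549 ≈ -454.69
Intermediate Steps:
13417/(-41267) + 21355/k(-47) = 13417/(-41267) + 21355/(-47) = 13417*(-1/41267) + 21355*(-1/47) = -13417/41267 - 21355/47 = -881887384/1939549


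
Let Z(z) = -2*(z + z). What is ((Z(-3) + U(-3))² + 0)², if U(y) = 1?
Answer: 28561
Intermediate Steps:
Z(z) = -4*z
((Z(-3) + U(-3))² + 0)² = ((-4*(-3) + 1)² + 0)² = ((12 + 1)² + 0)² = (13² + 0)² = (169 + 0)² = 169² = 28561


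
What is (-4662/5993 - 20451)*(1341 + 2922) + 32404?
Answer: -522311076643/5993 ≈ -8.7154e+7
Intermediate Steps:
(-4662/5993 - 20451)*(1341 + 2922) + 32404 = (-4662*1/5993 - 20451)*4263 + 32404 = (-4662/5993 - 20451)*4263 + 32404 = -122567505/5993*4263 + 32404 = -522505273815/5993 + 32404 = -522311076643/5993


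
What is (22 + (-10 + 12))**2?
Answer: 576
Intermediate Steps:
(22 + (-10 + 12))**2 = (22 + 2)**2 = 24**2 = 576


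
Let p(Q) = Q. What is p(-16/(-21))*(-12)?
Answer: -64/7 ≈ -9.1429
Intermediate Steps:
p(-16/(-21))*(-12) = -16/(-21)*(-12) = -16*(-1/21)*(-12) = (16/21)*(-12) = -64/7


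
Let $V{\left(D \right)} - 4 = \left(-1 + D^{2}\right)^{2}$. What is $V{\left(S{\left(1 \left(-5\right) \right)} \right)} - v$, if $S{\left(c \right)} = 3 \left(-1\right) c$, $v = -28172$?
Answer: $78352$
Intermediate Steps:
$S{\left(c \right)} = - 3 c$
$V{\left(D \right)} = 4 + \left(-1 + D^{2}\right)^{2}$
$V{\left(S{\left(1 \left(-5\right) \right)} \right)} - v = \left(4 + \left(-1 + \left(- 3 \cdot 1 \left(-5\right)\right)^{2}\right)^{2}\right) - -28172 = \left(4 + \left(-1 + \left(\left(-3\right) \left(-5\right)\right)^{2}\right)^{2}\right) + 28172 = \left(4 + \left(-1 + 15^{2}\right)^{2}\right) + 28172 = \left(4 + \left(-1 + 225\right)^{2}\right) + 28172 = \left(4 + 224^{2}\right) + 28172 = \left(4 + 50176\right) + 28172 = 50180 + 28172 = 78352$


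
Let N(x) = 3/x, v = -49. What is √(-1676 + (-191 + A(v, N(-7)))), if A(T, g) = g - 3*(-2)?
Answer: I*√91210/7 ≈ 43.144*I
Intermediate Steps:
A(T, g) = 6 + g (A(T, g) = g + 6 = 6 + g)
√(-1676 + (-191 + A(v, N(-7)))) = √(-1676 + (-191 + (6 + 3/(-7)))) = √(-1676 + (-191 + (6 + 3*(-⅐)))) = √(-1676 + (-191 + (6 - 3/7))) = √(-1676 + (-191 + 39/7)) = √(-1676 - 1298/7) = √(-13030/7) = I*√91210/7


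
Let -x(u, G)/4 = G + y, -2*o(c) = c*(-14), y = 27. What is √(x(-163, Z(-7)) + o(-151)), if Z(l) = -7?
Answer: I*√1137 ≈ 33.719*I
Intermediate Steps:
o(c) = 7*c (o(c) = -c*(-14)/2 = -(-7)*c = 7*c)
x(u, G) = -108 - 4*G (x(u, G) = -4*(G + 27) = -4*(27 + G) = -108 - 4*G)
√(x(-163, Z(-7)) + o(-151)) = √((-108 - 4*(-7)) + 7*(-151)) = √((-108 + 28) - 1057) = √(-80 - 1057) = √(-1137) = I*√1137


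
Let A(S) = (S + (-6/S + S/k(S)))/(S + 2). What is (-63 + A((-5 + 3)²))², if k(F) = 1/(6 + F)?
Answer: 450241/144 ≈ 3126.7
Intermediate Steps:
A(S) = (S - 6/S + S*(6 + S))/(2 + S) (A(S) = (S + (-6/S + S/(1/(6 + S))))/(S + 2) = (S + (-6/S + S*(6 + S)))/(2 + S) = (S - 6/S + S*(6 + S))/(2 + S))
(-63 + A((-5 + 3)²))² = (-63 + (-6 + ((-5 + 3)²)³ + 7*((-5 + 3)²)²)/(((-5 + 3)²)*(2 + (-5 + 3)²)))² = (-63 + (-6 + ((-2)²)³ + 7*((-2)²)²)/(((-2)²)*(2 + (-2)²)))² = (-63 + (-6 + 4³ + 7*4²)/(4*(2 + 4)))² = (-63 + (¼)*(-6 + 64 + 7*16)/6)² = (-63 + (¼)*(⅙)*(-6 + 64 + 112))² = (-63 + (¼)*(⅙)*170)² = (-63 + 85/12)² = (-671/12)² = 450241/144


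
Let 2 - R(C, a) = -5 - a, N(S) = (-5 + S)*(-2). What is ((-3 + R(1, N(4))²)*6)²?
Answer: 219024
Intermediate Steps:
N(S) = 10 - 2*S
R(C, a) = 7 + a (R(C, a) = 2 - (-5 - a) = 2 + (5 + a) = 7 + a)
((-3 + R(1, N(4))²)*6)² = ((-3 + (7 + (10 - 2*4))²)*6)² = ((-3 + (7 + (10 - 8))²)*6)² = ((-3 + (7 + 2)²)*6)² = ((-3 + 9²)*6)² = ((-3 + 81)*6)² = (78*6)² = 468² = 219024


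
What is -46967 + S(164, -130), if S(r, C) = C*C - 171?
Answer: -30238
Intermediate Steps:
S(r, C) = -171 + C² (S(r, C) = C² - 171 = -171 + C²)
-46967 + S(164, -130) = -46967 + (-171 + (-130)²) = -46967 + (-171 + 16900) = -46967 + 16729 = -30238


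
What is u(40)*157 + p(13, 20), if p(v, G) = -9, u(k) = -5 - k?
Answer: -7074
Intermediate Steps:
u(40)*157 + p(13, 20) = (-5 - 1*40)*157 - 9 = (-5 - 40)*157 - 9 = -45*157 - 9 = -7065 - 9 = -7074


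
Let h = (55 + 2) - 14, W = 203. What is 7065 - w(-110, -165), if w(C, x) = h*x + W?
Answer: 13957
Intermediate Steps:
h = 43 (h = 57 - 14 = 43)
w(C, x) = 203 + 43*x (w(C, x) = 43*x + 203 = 203 + 43*x)
7065 - w(-110, -165) = 7065 - (203 + 43*(-165)) = 7065 - (203 - 7095) = 7065 - 1*(-6892) = 7065 + 6892 = 13957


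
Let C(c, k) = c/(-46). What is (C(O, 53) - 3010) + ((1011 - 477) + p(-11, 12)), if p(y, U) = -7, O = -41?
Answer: -114177/46 ≈ -2482.1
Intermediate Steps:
C(c, k) = -c/46 (C(c, k) = c*(-1/46) = -c/46)
(C(O, 53) - 3010) + ((1011 - 477) + p(-11, 12)) = (-1/46*(-41) - 3010) + ((1011 - 477) - 7) = (41/46 - 3010) + (534 - 7) = -138419/46 + 527 = -114177/46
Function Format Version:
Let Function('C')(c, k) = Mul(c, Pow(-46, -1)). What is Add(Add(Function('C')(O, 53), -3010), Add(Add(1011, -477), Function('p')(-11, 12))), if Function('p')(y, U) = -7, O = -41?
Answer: Rational(-114177, 46) ≈ -2482.1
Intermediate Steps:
Function('C')(c, k) = Mul(Rational(-1, 46), c) (Function('C')(c, k) = Mul(c, Rational(-1, 46)) = Mul(Rational(-1, 46), c))
Add(Add(Function('C')(O, 53), -3010), Add(Add(1011, -477), Function('p')(-11, 12))) = Add(Add(Mul(Rational(-1, 46), -41), -3010), Add(Add(1011, -477), -7)) = Add(Add(Rational(41, 46), -3010), Add(534, -7)) = Add(Rational(-138419, 46), 527) = Rational(-114177, 46)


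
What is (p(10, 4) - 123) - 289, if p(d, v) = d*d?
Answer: -312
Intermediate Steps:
p(d, v) = d**2
(p(10, 4) - 123) - 289 = (10**2 - 123) - 289 = (100 - 123) - 289 = -23 - 289 = -312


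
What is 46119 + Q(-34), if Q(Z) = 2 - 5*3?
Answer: 46106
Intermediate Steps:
Q(Z) = -13 (Q(Z) = 2 - 15 = -13)
46119 + Q(-34) = 46119 - 13 = 46106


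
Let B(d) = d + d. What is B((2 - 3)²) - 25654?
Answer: -25652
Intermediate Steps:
B(d) = 2*d
B((2 - 3)²) - 25654 = 2*(2 - 3)² - 25654 = 2*(-1)² - 25654 = 2*1 - 25654 = 2 - 25654 = -25652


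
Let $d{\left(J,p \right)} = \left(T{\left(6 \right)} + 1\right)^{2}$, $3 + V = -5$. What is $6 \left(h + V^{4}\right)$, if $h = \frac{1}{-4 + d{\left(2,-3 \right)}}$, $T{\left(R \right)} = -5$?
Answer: $\frac{49153}{2} \approx 24577.0$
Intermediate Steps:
$V = -8$ ($V = -3 - 5 = -8$)
$d{\left(J,p \right)} = 16$ ($d{\left(J,p \right)} = \left(-5 + 1\right)^{2} = \left(-4\right)^{2} = 16$)
$h = \frac{1}{12}$ ($h = \frac{1}{-4 + 16} = \frac{1}{12} \approx 0.083333$)
$6 \left(h + V^{4}\right) = 6 \left(\frac{1}{12} + \left(-8\right)^{4}\right) = 6 \left(\frac{1}{12} + 4096\right) = 6 \cdot \frac{49153}{12} = \frac{49153}{2}$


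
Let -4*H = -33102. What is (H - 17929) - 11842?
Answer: -42991/2 ≈ -21496.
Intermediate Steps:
H = 16551/2 (H = -¼*(-33102) = 16551/2 ≈ 8275.5)
(H - 17929) - 11842 = (16551/2 - 17929) - 11842 = -19307/2 - 11842 = -42991/2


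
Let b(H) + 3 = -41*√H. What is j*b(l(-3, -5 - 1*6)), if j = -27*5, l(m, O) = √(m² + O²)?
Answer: 405 + 5535*130^(¼) ≈ 19095.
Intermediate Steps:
l(m, O) = √(O² + m²)
b(H) = -3 - 41*√H
j = -135
j*b(l(-3, -5 - 1*6)) = -135*(-3 - 41*((-5 - 1*6)² + (-3)²)^(¼)) = -135*(-3 - 41*((-5 - 6)² + 9)^(¼)) = -135*(-3 - 41*((-11)² + 9)^(¼)) = -135*(-3 - 41*(121 + 9)^(¼)) = -135*(-3 - 41*130^(¼)) = 405 + 5535*130^(¼)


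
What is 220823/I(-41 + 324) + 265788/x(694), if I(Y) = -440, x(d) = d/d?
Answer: 116725897/440 ≈ 2.6529e+5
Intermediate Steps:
x(d) = 1
220823/I(-41 + 324) + 265788/x(694) = 220823/(-440) + 265788/1 = 220823*(-1/440) + 265788*1 = -220823/440 + 265788 = 116725897/440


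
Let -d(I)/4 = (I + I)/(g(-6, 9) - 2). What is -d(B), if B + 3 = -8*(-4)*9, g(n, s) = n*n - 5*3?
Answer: 120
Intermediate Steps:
g(n, s) = -15 + n² (g(n, s) = n² - 15 = -15 + n²)
B = 285 (B = -3 - 8*(-4)*9 = -3 + 32*9 = -3 + 288 = 285)
d(I) = -8*I/19 (d(I) = -4*(I + I)/((-15 + (-6)²) - 2) = -4*2*I/((-15 + 36) - 2) = -4*2*I/(21 - 2) = -4*2*I/19 = -8*I/19)
-d(B) = -(-8)*285/19 = -1*(-120) = 120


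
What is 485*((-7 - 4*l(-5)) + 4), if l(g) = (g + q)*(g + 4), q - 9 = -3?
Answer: 485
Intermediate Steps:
q = 6 (q = 9 - 3 = 6)
l(g) = (4 + g)*(6 + g) (l(g) = (g + 6)*(g + 4) = (6 + g)*(4 + g) = (4 + g)*(6 + g))
485*((-7 - 4*l(-5)) + 4) = 485*((-7 - 4*(24 + (-5)**2 + 10*(-5))) + 4) = 485*((-7 - 4*(24 + 25 - 50)) + 4) = 485*((-7 - 4*(-1)) + 4) = 485*((-7 + 4) + 4) = 485*(-3 + 4) = 485*1 = 485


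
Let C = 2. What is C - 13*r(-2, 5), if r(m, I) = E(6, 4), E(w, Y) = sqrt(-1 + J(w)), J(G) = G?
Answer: 2 - 13*sqrt(5) ≈ -27.069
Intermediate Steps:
E(w, Y) = sqrt(-1 + w)
r(m, I) = sqrt(5) (r(m, I) = sqrt(-1 + 6) = sqrt(5))
C - 13*r(-2, 5) = 2 - 13*sqrt(5)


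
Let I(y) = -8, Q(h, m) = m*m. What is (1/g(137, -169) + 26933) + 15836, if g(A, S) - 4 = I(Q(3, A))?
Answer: 171075/4 ≈ 42769.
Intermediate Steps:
Q(h, m) = m**2
g(A, S) = -4 (g(A, S) = 4 - 8 = -4)
(1/g(137, -169) + 26933) + 15836 = (1/(-4) + 26933) + 15836 = (-1/4 + 26933) + 15836 = 107731/4 + 15836 = 171075/4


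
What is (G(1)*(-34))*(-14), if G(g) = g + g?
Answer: 952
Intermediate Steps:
G(g) = 2*g
(G(1)*(-34))*(-14) = ((2*1)*(-34))*(-14) = (2*(-34))*(-14) = -68*(-14) = 952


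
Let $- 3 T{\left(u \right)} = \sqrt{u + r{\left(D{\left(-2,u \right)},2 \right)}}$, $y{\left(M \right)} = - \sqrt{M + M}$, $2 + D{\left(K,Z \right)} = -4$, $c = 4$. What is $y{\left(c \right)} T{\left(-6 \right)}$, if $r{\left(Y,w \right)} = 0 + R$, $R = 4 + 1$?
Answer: $\frac{2 i \sqrt{2}}{3} \approx 0.94281 i$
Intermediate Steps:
$R = 5$
$D{\left(K,Z \right)} = -6$ ($D{\left(K,Z \right)} = -2 - 4 = -6$)
$y{\left(M \right)} = - \sqrt{2} \sqrt{M}$ ($y{\left(M \right)} = - \sqrt{2 M} = - \sqrt{2} \sqrt{M}$)
$r{\left(Y,w \right)} = 5$ ($r{\left(Y,w \right)} = 0 + 5 = 5$)
$T{\left(u \right)} = - \frac{\sqrt{5 + u}}{3}$ ($T{\left(u \right)} = - \frac{\sqrt{u + 5}}{3} = - \frac{\sqrt{5 + u}}{3}$)
$y{\left(c \right)} T{\left(-6 \right)} = - \sqrt{2} \sqrt{4} \left(- \frac{\sqrt{5 - 6}}{3}\right) = \left(-1\right) \sqrt{2} \cdot 2 \left(- \frac{\sqrt{-1}}{3}\right) = - 2 \sqrt{2} \left(- \frac{i}{3}\right) = \frac{2 i \sqrt{2}}{3}$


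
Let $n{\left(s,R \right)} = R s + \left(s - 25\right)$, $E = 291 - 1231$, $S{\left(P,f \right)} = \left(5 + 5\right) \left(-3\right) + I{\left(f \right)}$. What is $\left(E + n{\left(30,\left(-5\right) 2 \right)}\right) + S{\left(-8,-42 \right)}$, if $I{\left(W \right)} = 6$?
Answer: $-1259$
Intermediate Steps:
$S{\left(P,f \right)} = -24$ ($S{\left(P,f \right)} = \left(5 + 5\right) \left(-3\right) + 6 = 10 \left(-3\right) + 6 = -30 + 6 = -24$)
$E = -940$ ($E = 291 - 1231 = -940$)
$n{\left(s,R \right)} = -25 + s + R s$ ($n{\left(s,R \right)} = R s + \left(-25 + s\right) = -25 + s + R s$)
$\left(E + n{\left(30,\left(-5\right) 2 \right)}\right) + S{\left(-8,-42 \right)} = \left(-940 + \left(-25 + 30 + \left(-5\right) 2 \cdot 30\right)\right) - 24 = \left(-940 - 295\right) - 24 = -1235 - 24 = -1259$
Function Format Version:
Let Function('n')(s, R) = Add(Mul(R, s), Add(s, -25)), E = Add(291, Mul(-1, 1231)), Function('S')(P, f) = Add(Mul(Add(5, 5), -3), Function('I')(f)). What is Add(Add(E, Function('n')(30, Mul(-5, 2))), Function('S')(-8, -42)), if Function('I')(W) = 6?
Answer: -1259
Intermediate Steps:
Function('S')(P, f) = -24 (Function('S')(P, f) = Add(Mul(Add(5, 5), -3), 6) = Add(Mul(10, -3), 6) = Add(-30, 6) = -24)
E = -940 (E = Add(291, -1231) = -940)
Function('n')(s, R) = Add(-25, s, Mul(R, s)) (Function('n')(s, R) = Add(Mul(R, s), Add(-25, s)) = Add(-25, s, Mul(R, s)))
Add(Add(E, Function('n')(30, Mul(-5, 2))), Function('S')(-8, -42)) = Add(Add(-940, Add(-25, 30, Mul(Mul(-5, 2), 30))), -24) = Add(Add(-940, Add(-25, 30, Mul(-10, 30))), -24) = Add(Add(-940, Add(-25, 30, -300)), -24) = Add(Add(-940, -295), -24) = Add(-1235, -24) = -1259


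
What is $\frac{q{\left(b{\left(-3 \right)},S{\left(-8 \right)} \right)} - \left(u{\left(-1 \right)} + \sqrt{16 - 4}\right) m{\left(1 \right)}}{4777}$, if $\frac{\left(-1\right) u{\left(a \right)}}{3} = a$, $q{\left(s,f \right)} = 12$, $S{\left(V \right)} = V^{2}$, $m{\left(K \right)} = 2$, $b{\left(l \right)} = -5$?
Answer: $\frac{6}{4777} - \frac{4 \sqrt{3}}{4777} \approx -0.00019431$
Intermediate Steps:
$u{\left(a \right)} = - 3 a$
$\frac{q{\left(b{\left(-3 \right)},S{\left(-8 \right)} \right)} - \left(u{\left(-1 \right)} + \sqrt{16 - 4}\right) m{\left(1 \right)}}{4777} = \frac{12 - \left(\left(-3\right) \left(-1\right) + \sqrt{16 - 4}\right) 2}{4777} = \left(12 - \left(3 + \sqrt{12}\right) 2\right) \frac{1}{4777} = \left(12 - \left(3 + 2 \sqrt{3}\right) 2\right) \frac{1}{4777} = \left(12 - \left(6 + 4 \sqrt{3}\right)\right) \frac{1}{4777} = \left(6 - 4 \sqrt{3}\right) \frac{1}{4777} = \frac{6}{4777} - \frac{4 \sqrt{3}}{4777}$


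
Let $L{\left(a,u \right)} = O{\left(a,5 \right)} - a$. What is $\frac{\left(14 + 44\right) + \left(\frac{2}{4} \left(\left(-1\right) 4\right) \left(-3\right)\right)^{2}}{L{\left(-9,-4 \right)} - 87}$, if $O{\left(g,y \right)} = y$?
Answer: $- \frac{94}{73} \approx -1.2877$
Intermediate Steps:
$L{\left(a,u \right)} = 5 - a$
$\frac{\left(14 + 44\right) + \left(\frac{2}{4} \left(\left(-1\right) 4\right) \left(-3\right)\right)^{2}}{L{\left(-9,-4 \right)} - 87} = \frac{\left(14 + 44\right) + \left(\frac{2}{4} \left(\left(-1\right) 4\right) \left(-3\right)\right)^{2}}{\left(5 - -9\right) - 87} = \frac{58 + \left(2 \cdot \frac{1}{4} \left(-4\right) \left(-3\right)\right)^{2}}{\left(5 + 9\right) - 87} = \frac{58 + \left(\frac{1}{2} \left(-4\right) \left(-3\right)\right)^{2}}{14 - 87} = \frac{58 + \left(\left(-2\right) \left(-3\right)\right)^{2}}{-73} = - \frac{58 + 6^{2}}{73} = - \frac{58 + 36}{73} = \left(- \frac{1}{73}\right) 94 = - \frac{94}{73}$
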